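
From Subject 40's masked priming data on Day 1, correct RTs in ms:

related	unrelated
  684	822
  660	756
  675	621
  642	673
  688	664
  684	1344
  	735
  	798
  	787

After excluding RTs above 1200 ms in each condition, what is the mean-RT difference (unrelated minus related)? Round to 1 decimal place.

unrelated: exclude 1344
M(related) = 4033/6 = 672.167
M(unrelated) = 5856/8 = 732.000
Difference = 732.000 − 672.167 = 59.833 ms

59.8 ms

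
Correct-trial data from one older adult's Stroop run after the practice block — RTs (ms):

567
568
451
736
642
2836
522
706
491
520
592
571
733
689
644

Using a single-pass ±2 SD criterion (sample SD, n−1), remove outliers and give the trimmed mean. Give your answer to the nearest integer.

n = 15, ΣRT = 11268, M = 751.200
Σ(x−M)² = 4765400.40; s = √(4765400.40/14) = 583.426
Cutoffs: 751.200 ± 2·583.426 → [-415.7, 1918.1]
Outside: 2836 → excluded.
Retained (n=14): Σ = 8432, mean = 8432/14 = 602.286

602 ms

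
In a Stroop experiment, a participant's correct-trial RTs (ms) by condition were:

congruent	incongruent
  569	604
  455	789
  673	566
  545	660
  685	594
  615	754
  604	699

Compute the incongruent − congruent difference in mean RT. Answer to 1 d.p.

M(congruent) = 4146/7 = 592.286
M(incongruent) = 4666/7 = 666.571
Difference = 666.571 − 592.286 = 74.286 ms

74.3 ms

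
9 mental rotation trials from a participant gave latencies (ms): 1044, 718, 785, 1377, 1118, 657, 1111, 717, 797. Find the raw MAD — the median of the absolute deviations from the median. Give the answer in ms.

140 ms

Sorted: 657, 717, 718, 785, 797, 1044, 1111, 1118, 1377 → median = 797
|x − 797|: 247, 79, 12, 580, 321, 140, 314, 80, 0
Sorted deviations: 0, 12, 79, 80, 140, 247, 314, 321, 580 → MAD = 140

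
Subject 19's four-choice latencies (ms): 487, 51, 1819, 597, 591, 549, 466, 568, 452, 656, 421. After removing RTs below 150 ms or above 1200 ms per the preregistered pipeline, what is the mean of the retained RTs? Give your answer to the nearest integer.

532 ms

Excluded: 51, 1819
Retained (n=9): Σ = 4787
Mean = 4787/9 = 531.8889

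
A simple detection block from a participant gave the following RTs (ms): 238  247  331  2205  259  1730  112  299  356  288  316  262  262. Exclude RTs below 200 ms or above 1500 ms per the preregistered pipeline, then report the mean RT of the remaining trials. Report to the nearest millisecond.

286 ms

Excluded: 112, 1730, 2205
Retained (n=10): Σ = 2858
Mean = 2858/10 = 285.8000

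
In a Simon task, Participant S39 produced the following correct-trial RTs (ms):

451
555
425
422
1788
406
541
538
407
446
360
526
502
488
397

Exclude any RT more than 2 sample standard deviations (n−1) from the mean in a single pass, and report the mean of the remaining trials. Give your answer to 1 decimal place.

461.7 ms

n = 15, ΣRT = 8252, M = 550.133
Σ(x−M)² = 1692937.73; s = √(1692937.73/14) = 347.741
Cutoffs: 550.133 ± 2·347.741 → [-145.3, 1245.6]
Outside: 1788 → excluded.
Retained (n=14): Σ = 6464, mean = 6464/14 = 461.714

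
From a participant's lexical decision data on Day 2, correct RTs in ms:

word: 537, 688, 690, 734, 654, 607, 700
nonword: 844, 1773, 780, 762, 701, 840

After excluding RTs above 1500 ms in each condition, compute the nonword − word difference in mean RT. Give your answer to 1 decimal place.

nonword: exclude 1773
M(word) = 4610/7 = 658.571
M(nonword) = 3927/5 = 785.400
Difference = 785.400 − 658.571 = 126.829 ms

126.8 ms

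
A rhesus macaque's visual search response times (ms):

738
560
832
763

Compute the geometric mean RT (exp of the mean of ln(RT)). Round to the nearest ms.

ln(RT): 6.6039, 6.3279, 6.7238, 6.6373
Mean ln(RT) = 26.2930/4 = 6.57324
Geometric mean = exp(6.57324) = 715.69 ms

716 ms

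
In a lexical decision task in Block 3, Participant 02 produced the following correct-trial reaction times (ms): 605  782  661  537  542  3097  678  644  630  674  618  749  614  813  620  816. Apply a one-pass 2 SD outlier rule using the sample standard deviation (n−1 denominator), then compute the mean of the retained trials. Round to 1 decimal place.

665.5 ms

n = 16, ΣRT = 13080, M = 817.500
Σ(x−M)² = 5651854.00; s = √(5651854.00/15) = 613.832
Cutoffs: 817.500 ± 2·613.832 → [-410.2, 2045.2]
Outside: 3097 → excluded.
Retained (n=15): Σ = 9983, mean = 9983/15 = 665.533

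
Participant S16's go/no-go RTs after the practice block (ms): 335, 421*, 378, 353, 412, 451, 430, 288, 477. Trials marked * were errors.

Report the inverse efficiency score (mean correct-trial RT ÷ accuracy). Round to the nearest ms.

Correct trials (n=8): 335, 378, 353, 412, 451, 430, 288, 477
Mean correct RT = 3124/8 = 390.5000 ms
Proportion correct = 8/9
IES = 390.5000 / (8/9) = 439.312 ms

439 ms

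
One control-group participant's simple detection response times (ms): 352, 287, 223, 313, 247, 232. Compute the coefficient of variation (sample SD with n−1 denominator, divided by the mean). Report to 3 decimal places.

n = 6, Σ = 1654, M = 275.6667
Σ(x−M)² = 12851.333; s = √(12851.333/5) = 50.6978
CV = 50.6978 / 275.6667 = 0.18391

0.184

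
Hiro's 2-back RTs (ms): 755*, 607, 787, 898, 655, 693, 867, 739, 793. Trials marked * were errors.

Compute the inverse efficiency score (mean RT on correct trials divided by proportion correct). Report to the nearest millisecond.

849 ms

Correct trials (n=8): 607, 787, 898, 655, 693, 867, 739, 793
Mean correct RT = 6039/8 = 754.8750 ms
Proportion correct = 8/9
IES = 754.8750 / (8/9) = 849.234 ms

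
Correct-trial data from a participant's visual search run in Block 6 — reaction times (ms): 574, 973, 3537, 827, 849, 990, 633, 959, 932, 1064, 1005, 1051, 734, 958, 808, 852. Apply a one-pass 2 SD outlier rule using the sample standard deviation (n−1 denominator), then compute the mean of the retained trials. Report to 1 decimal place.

880.6 ms

n = 16, ΣRT = 16746, M = 1046.625
Σ(x−M)² = 6915625.75; s = √(6915625.75/15) = 679.001
Cutoffs: 1046.625 ± 2·679.001 → [-311.4, 2404.6]
Outside: 3537 → excluded.
Retained (n=15): Σ = 13209, mean = 13209/15 = 880.600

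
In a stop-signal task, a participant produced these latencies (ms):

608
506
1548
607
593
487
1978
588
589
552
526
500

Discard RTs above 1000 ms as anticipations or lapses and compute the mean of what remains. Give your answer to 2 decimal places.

555.60 ms

Excluded: 1548, 1978
Retained (n=10): Σ = 5556
Mean = 5556/10 = 555.6000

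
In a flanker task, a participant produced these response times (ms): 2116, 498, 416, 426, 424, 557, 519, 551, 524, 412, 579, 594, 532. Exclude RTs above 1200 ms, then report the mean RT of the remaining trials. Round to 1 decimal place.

502.7 ms

Excluded: 2116
Retained (n=12): Σ = 6032
Mean = 6032/12 = 502.6667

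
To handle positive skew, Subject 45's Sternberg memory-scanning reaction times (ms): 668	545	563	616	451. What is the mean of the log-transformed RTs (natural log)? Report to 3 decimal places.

6.335

ln(RT): 6.5043, 6.3008, 6.3333, 6.4232, 6.1115
Σ ln(RT) = 31.6731
Mean = 31.6731/5 = 6.33461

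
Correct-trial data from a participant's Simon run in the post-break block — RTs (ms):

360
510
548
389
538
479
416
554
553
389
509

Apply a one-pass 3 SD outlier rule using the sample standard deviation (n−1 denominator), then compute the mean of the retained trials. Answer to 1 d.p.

n = 11, ΣRT = 5245, M = 476.818
Σ(x−M)² = 55481.64; s = √(55481.64/10) = 74.486
Cutoffs: 476.818 ± 3·74.486 → [253.4, 700.3]
No RTs fall outside the cutoffs; all 11 retained. Mean = 5245/11 = 476.818

476.8 ms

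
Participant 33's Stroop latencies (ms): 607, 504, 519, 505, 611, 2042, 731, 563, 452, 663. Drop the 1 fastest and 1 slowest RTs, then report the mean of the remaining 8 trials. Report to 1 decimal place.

Sorted: 452, 504, 505, 519, 563, 607, 611, 663, 731, 2042
Drop lowest 1 (452) and highest 1 (2042)
Remaining (n=8): Σ = 4703, mean = 4703/8 = 587.875

587.9 ms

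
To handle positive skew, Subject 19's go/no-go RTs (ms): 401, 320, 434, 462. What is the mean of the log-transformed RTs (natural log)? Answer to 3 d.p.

5.993

ln(RT): 5.9940, 5.7683, 6.0730, 6.1356
Σ ln(RT) = 23.9709
Mean = 23.9709/4 = 5.99272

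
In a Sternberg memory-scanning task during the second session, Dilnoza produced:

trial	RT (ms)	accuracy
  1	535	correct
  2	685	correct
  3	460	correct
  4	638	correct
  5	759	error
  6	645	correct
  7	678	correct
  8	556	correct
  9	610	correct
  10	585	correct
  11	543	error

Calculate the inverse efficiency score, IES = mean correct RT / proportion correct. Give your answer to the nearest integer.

732 ms

Correct trials (n=9): 535, 685, 460, 638, 645, 678, 556, 610, 585
Mean correct RT = 5392/9 = 599.1111 ms
Proportion correct = 9/11
IES = 599.1111 / (9/11) = 732.247 ms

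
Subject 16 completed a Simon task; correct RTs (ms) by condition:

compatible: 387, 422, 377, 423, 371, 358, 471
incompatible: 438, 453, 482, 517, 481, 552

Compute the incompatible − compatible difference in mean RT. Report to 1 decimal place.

85.9 ms

M(compatible) = 2809/7 = 401.286
M(incompatible) = 2923/6 = 487.167
Difference = 487.167 − 401.286 = 85.881 ms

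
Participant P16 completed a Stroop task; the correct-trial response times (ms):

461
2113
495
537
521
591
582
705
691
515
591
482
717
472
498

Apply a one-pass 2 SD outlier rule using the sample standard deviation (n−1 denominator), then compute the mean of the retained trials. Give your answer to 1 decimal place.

561.3 ms

n = 15, ΣRT = 9971, M = 664.733
Σ(x−M)² = 2348286.93; s = √(2348286.93/14) = 409.554
Cutoffs: 664.733 ± 2·409.554 → [-154.4, 1483.8]
Outside: 2113 → excluded.
Retained (n=14): Σ = 7858, mean = 7858/14 = 561.286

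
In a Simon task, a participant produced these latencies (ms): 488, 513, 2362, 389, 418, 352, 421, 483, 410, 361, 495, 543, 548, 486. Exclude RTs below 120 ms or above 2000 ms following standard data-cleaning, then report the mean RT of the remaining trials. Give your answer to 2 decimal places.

454.38 ms

Excluded: 2362
Retained (n=13): Σ = 5907
Mean = 5907/13 = 454.3846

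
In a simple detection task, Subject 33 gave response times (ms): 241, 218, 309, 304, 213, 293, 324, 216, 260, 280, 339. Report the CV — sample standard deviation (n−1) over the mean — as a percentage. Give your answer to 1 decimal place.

n = 11, Σ = 2997, M = 272.4545
Σ(x−M)² = 20726.727; s = √(20726.727/10) = 45.5266
CV = 45.5266 / 272.4545 = 0.16710 = 16.710%

16.7%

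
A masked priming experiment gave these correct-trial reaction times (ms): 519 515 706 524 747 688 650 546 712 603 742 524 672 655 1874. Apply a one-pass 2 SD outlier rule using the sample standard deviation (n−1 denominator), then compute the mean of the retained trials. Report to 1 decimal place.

628.8 ms

n = 15, ΣRT = 10677, M = 711.800
Σ(x−M)² = 1547856.40; s = √(1547856.40/14) = 332.507
Cutoffs: 711.800 ± 2·332.507 → [46.8, 1376.8]
Outside: 1874 → excluded.
Retained (n=14): Σ = 8803, mean = 8803/14 = 628.786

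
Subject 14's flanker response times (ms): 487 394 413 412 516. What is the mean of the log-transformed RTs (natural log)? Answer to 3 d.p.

ln(RT): 6.1883, 5.9764, 6.0234, 6.0210, 6.2461
Σ ln(RT) = 30.4552
Mean = 30.4552/5 = 6.09104

6.091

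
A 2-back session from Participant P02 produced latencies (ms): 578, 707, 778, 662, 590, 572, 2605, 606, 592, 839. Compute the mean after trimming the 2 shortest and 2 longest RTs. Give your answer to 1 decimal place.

655.8 ms

Sorted: 572, 578, 590, 592, 606, 662, 707, 778, 839, 2605
Drop lowest 2 (572, 578) and highest 2 (839, 2605)
Remaining (n=6): Σ = 3935, mean = 3935/6 = 655.833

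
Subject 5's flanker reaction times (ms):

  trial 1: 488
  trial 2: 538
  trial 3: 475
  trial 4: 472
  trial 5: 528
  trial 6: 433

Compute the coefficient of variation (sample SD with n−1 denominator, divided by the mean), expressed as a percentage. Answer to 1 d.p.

7.9%

n = 6, Σ = 2934, M = 489.0000
Σ(x−M)² = 7544.000; s = √(7544.000/5) = 38.8433
CV = 38.8433 / 489.0000 = 0.07943 = 7.943%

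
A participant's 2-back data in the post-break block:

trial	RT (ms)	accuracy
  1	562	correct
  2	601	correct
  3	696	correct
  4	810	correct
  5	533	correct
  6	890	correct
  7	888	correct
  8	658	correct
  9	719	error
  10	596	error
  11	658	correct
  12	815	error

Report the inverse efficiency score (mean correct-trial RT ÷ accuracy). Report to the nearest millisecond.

933 ms

Correct trials (n=9): 562, 601, 696, 810, 533, 890, 888, 658, 658
Mean correct RT = 6296/9 = 699.5556 ms
Proportion correct = 9/12
IES = 699.5556 / (9/12) = 932.741 ms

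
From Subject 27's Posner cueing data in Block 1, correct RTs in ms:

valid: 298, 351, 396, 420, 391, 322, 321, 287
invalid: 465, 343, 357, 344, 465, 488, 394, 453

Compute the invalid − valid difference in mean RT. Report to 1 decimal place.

65.4 ms

M(valid) = 2786/8 = 348.250
M(invalid) = 3309/8 = 413.625
Difference = 413.625 − 348.250 = 65.375 ms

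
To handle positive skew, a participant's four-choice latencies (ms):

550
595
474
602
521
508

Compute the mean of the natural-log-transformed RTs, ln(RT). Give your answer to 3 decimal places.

ln(RT): 6.3099, 6.3886, 6.1612, 6.4003, 6.2558, 6.2305
Σ ln(RT) = 37.7462
Mean = 37.7462/6 = 6.29103

6.291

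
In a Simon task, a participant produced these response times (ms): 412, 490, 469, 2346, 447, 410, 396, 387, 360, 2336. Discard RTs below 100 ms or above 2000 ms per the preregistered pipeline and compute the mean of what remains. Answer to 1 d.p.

Excluded: 2336, 2346
Retained (n=8): Σ = 3371
Mean = 3371/8 = 421.3750

421.4 ms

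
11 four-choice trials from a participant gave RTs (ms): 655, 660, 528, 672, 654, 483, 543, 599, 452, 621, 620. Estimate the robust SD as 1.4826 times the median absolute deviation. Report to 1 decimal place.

59.3 ms

Sorted: 452, 483, 528, 543, 599, 620, 621, 654, 655, 660, 672 → median = 620
|x − 620| sorted: 0, 1, 21, 34, 35, 40, 52, 77, 92, 137, 168 → MAD = 40
Robust SD ≈ 1.4826 × 40 = 59.304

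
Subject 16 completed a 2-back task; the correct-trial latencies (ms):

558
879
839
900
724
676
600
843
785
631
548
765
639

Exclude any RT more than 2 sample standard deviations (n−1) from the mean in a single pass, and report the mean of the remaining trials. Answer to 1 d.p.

722.1 ms

n = 13, ΣRT = 9387, M = 722.077
Σ(x−M)² = 179826.92; s = √(179826.92/12) = 122.416
Cutoffs: 722.077 ± 2·122.416 → [477.2, 966.9]
No RTs fall outside the cutoffs; all 13 retained. Mean = 9387/13 = 722.077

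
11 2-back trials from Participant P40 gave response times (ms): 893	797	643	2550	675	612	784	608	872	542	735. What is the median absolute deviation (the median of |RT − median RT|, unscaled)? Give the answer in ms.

123 ms

Sorted: 542, 608, 612, 643, 675, 735, 784, 797, 872, 893, 2550 → median = 735
|x − 735|: 158, 62, 92, 1815, 60, 123, 49, 127, 137, 193, 0
Sorted deviations: 0, 49, 60, 62, 92, 123, 127, 137, 158, 193, 1815 → MAD = 123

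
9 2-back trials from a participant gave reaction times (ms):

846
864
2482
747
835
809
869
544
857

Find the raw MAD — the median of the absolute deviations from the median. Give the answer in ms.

23 ms

Sorted: 544, 747, 809, 835, 846, 857, 864, 869, 2482 → median = 846
|x − 846|: 0, 18, 1636, 99, 11, 37, 23, 302, 11
Sorted deviations: 0, 11, 11, 18, 23, 37, 99, 302, 1636 → MAD = 23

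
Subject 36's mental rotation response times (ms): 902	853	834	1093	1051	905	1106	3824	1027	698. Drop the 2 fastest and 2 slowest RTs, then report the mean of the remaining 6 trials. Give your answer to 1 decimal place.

971.8 ms

Sorted: 698, 834, 853, 902, 905, 1027, 1051, 1093, 1106, 3824
Drop lowest 2 (698, 834) and highest 2 (1106, 3824)
Remaining (n=6): Σ = 5831, mean = 5831/6 = 971.833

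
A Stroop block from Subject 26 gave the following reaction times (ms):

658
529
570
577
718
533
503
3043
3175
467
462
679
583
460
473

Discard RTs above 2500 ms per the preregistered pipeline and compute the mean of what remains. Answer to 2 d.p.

Excluded: 3043, 3175
Retained (n=13): Σ = 7212
Mean = 7212/13 = 554.7692

554.77 ms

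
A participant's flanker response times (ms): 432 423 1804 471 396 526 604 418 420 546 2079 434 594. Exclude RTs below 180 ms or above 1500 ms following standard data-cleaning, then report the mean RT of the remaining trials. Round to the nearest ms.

Excluded: 1804, 2079
Retained (n=11): Σ = 5264
Mean = 5264/11 = 478.5455

479 ms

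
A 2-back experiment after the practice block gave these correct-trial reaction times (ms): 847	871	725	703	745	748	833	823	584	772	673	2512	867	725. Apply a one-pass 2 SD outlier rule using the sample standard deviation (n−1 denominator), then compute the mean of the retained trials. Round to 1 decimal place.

762.8 ms

n = 14, ΣRT = 12428, M = 887.714
Σ(x−M)² = 2926544.86; s = √(2926544.86/13) = 474.467
Cutoffs: 887.714 ± 2·474.467 → [-61.2, 1836.6]
Outside: 2512 → excluded.
Retained (n=13): Σ = 9916, mean = 9916/13 = 762.769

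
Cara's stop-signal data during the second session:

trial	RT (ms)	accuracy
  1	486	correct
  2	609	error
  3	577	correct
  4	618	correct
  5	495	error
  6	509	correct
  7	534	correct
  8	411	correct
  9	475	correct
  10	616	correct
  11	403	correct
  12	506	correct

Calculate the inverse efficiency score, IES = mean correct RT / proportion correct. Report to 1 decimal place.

616.2 ms

Correct trials (n=10): 486, 577, 618, 509, 534, 411, 475, 616, 403, 506
Mean correct RT = 5135/10 = 513.5000 ms
Proportion correct = 10/12
IES = 513.5000 / (10/12) = 616.200 ms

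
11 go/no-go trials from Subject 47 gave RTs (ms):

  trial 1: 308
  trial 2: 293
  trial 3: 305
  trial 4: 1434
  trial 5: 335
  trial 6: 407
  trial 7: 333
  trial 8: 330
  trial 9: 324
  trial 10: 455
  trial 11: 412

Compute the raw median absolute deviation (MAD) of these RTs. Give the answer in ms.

28 ms

Sorted: 293, 305, 308, 324, 330, 333, 335, 407, 412, 455, 1434 → median = 333
|x − 333|: 25, 40, 28, 1101, 2, 74, 0, 3, 9, 122, 79
Sorted deviations: 0, 2, 3, 9, 25, 28, 40, 74, 79, 122, 1101 → MAD = 28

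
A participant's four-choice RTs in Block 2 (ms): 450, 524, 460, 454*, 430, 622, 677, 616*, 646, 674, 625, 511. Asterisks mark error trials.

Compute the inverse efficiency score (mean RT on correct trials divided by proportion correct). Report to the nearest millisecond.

674 ms

Correct trials (n=10): 450, 524, 460, 430, 622, 677, 646, 674, 625, 511
Mean correct RT = 5619/10 = 561.9000 ms
Proportion correct = 10/12
IES = 561.9000 / (10/12) = 674.280 ms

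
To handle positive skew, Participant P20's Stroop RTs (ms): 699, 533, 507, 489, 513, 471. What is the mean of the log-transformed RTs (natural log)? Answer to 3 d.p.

ln(RT): 6.5497, 6.2785, 6.2285, 6.1924, 6.2403, 6.1549
Σ ln(RT) = 37.6442
Mean = 37.6442/6 = 6.27403

6.274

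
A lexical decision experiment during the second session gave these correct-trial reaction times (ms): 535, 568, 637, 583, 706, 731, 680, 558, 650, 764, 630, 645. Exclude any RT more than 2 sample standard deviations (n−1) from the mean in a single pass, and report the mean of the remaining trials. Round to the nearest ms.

n = 12, ΣRT = 7687, M = 640.583
Σ(x−M)² = 56024.92; s = √(56024.92/11) = 71.366
Cutoffs: 640.583 ± 2·71.366 → [497.9, 783.3]
No RTs fall outside the cutoffs; all 12 retained. Mean = 7687/12 = 640.583

641 ms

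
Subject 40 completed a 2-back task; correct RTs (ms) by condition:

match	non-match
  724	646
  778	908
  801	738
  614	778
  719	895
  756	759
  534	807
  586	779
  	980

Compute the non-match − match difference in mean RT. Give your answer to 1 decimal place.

121.0 ms

M(match) = 5512/8 = 689.000
M(non-match) = 7290/9 = 810.000
Difference = 810.000 − 689.000 = 121.000 ms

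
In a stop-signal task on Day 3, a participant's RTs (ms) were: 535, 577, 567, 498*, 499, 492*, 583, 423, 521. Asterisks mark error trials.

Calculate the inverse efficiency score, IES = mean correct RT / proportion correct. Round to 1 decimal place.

680.5 ms

Correct trials (n=7): 535, 577, 567, 499, 583, 423, 521
Mean correct RT = 3705/7 = 529.2857 ms
Proportion correct = 7/9
IES = 529.2857 / (7/9) = 680.510 ms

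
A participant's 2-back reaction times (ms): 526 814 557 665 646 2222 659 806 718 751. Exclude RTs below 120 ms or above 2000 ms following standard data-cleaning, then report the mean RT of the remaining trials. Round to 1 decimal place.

682.4 ms

Excluded: 2222
Retained (n=9): Σ = 6142
Mean = 6142/9 = 682.4444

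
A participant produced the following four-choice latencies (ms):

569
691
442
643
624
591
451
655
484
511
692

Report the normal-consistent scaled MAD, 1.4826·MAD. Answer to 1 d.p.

118.6 ms

Sorted: 442, 451, 484, 511, 569, 591, 624, 643, 655, 691, 692 → median = 591
|x − 591| sorted: 0, 22, 33, 52, 64, 80, 100, 101, 107, 140, 149 → MAD = 80
Robust SD ≈ 1.4826 × 80 = 118.608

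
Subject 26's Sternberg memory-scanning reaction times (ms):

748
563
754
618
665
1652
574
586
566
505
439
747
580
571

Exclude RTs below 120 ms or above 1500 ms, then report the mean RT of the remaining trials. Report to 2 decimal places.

Excluded: 1652
Retained (n=13): Σ = 7916
Mean = 7916/13 = 608.9231

608.92 ms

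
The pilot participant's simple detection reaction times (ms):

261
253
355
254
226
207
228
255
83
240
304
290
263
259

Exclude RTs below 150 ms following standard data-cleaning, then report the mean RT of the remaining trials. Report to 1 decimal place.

261.2 ms

Excluded: 83
Retained (n=13): Σ = 3395
Mean = 3395/13 = 261.1538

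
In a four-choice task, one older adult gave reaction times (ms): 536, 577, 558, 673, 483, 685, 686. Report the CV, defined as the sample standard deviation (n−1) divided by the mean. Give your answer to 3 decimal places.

0.136

n = 7, Σ = 4198, M = 599.7143
Σ(x−M)² = 40027.429; s = √(40027.429/6) = 81.6776
CV = 81.6776 / 599.7143 = 0.13619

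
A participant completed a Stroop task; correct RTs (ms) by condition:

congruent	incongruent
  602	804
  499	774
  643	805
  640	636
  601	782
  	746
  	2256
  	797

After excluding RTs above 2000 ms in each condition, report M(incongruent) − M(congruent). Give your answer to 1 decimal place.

incongruent: exclude 2256
M(congruent) = 2985/5 = 597.000
M(incongruent) = 5344/7 = 763.429
Difference = 763.429 − 597.000 = 166.429 ms

166.4 ms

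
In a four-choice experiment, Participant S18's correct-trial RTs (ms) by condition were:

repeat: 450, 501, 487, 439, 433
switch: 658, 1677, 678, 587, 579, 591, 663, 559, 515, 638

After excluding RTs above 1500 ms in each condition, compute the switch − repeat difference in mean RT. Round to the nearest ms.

switch: exclude 1677
M(repeat) = 2310/5 = 462.000
M(switch) = 5468/9 = 607.556
Difference = 607.556 − 462.000 = 145.556 ms

146 ms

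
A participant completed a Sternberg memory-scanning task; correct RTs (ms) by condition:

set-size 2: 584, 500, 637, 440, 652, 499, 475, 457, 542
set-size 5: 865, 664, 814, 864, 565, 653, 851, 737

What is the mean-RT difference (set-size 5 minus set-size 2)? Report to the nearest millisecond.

M(set-size 2) = 4786/9 = 531.778
M(set-size 5) = 6013/8 = 751.625
Difference = 751.625 − 531.778 = 219.847 ms

220 ms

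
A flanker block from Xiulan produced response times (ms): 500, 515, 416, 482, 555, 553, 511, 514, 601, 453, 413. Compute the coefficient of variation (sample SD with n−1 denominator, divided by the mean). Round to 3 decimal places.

n = 11, Σ = 5513, M = 501.1818
Σ(x−M)² = 33719.636; s = √(33719.636/10) = 58.0686
CV = 58.0686 / 501.1818 = 0.11586

0.116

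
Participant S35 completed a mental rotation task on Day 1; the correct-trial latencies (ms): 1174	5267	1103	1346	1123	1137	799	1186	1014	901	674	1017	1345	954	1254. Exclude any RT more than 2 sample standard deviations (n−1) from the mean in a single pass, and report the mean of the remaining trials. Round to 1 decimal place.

1073.4 ms

n = 15, ΣRT = 20294, M = 1352.933
Σ(x−M)² = 16910574.93; s = √(16910574.93/14) = 1099.044
Cutoffs: 1352.933 ± 2·1099.044 → [-845.2, 3551.0]
Outside: 5267 → excluded.
Retained (n=14): Σ = 15027, mean = 15027/14 = 1073.357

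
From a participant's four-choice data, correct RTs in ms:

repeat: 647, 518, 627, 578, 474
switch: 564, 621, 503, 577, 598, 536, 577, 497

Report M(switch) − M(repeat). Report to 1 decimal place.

M(repeat) = 2844/5 = 568.800
M(switch) = 4473/8 = 559.125
Difference = 559.125 − 568.800 = -9.675 ms

-9.7 ms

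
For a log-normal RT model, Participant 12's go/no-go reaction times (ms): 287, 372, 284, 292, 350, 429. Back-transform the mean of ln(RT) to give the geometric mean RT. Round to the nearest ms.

332 ms

ln(RT): 5.6595, 5.9189, 5.6490, 5.6768, 5.8579, 6.0615
Mean ln(RT) = 34.8235/6 = 5.80392
Geometric mean = exp(5.80392) = 331.60 ms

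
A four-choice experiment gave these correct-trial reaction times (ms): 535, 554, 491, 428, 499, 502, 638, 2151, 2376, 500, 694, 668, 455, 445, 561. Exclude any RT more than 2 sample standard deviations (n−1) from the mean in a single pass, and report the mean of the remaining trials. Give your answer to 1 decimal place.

536.2 ms

n = 15, ΣRT = 11497, M = 766.467
Σ(x−M)² = 5283195.73; s = √(5283195.73/14) = 614.305
Cutoffs: 766.467 ± 2·614.305 → [-462.1, 1995.1]
Outside: 2151, 2376 → excluded.
Retained (n=13): Σ = 6970, mean = 6970/13 = 536.154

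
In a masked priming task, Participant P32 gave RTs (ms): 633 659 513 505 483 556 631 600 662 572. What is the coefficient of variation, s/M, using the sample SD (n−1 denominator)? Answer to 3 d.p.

0.113

n = 10, Σ = 5814, M = 581.4000
Σ(x−M)² = 38918.400; s = √(38918.400/9) = 65.7592
CV = 65.7592 / 581.4000 = 0.11310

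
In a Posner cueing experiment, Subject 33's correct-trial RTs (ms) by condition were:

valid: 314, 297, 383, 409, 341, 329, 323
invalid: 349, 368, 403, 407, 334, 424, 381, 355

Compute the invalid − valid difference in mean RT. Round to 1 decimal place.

M(valid) = 2396/7 = 342.286
M(invalid) = 3021/8 = 377.625
Difference = 377.625 − 342.286 = 35.339 ms

35.3 ms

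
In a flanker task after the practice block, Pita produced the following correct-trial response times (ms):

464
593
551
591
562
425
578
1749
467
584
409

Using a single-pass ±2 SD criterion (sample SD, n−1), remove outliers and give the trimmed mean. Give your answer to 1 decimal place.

522.4 ms

n = 11, ΣRT = 6973, M = 633.909
Σ(x−M)² = 1415558.91; s = √(1415558.91/10) = 376.239
Cutoffs: 633.909 ± 2·376.239 → [-118.6, 1386.4]
Outside: 1749 → excluded.
Retained (n=10): Σ = 5224, mean = 5224/10 = 522.400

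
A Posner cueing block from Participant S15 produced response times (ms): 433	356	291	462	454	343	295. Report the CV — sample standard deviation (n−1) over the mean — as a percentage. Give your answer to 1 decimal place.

n = 7, Σ = 2634, M = 376.2857
Σ(x−M)² = 32003.429; s = √(32003.429/6) = 73.0336
CV = 73.0336 / 376.2857 = 0.19409 = 19.409%

19.4%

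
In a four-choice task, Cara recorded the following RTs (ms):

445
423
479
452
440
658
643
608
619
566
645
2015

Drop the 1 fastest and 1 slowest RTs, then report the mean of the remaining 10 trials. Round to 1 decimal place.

555.5 ms

Sorted: 423, 440, 445, 452, 479, 566, 608, 619, 643, 645, 658, 2015
Drop lowest 1 (423) and highest 1 (2015)
Remaining (n=10): Σ = 5555, mean = 5555/10 = 555.500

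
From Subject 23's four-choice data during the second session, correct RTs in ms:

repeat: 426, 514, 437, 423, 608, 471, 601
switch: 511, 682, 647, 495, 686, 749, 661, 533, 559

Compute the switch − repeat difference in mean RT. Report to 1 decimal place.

116.5 ms

M(repeat) = 3480/7 = 497.143
M(switch) = 5523/9 = 613.667
Difference = 613.667 − 497.143 = 116.524 ms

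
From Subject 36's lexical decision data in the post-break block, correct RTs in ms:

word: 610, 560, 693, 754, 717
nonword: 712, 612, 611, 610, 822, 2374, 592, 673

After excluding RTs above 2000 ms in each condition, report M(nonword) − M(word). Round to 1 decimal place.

nonword: exclude 2374
M(word) = 3334/5 = 666.800
M(nonword) = 4632/7 = 661.714
Difference = 661.714 − 666.800 = -5.086 ms

-5.1 ms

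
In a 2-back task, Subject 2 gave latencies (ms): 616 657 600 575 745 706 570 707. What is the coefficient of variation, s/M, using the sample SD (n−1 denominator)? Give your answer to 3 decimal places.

0.103

n = 8, Σ = 5176, M = 647.0000
Σ(x−M)² = 31068.000; s = √(31068.000/7) = 66.6205
CV = 66.6205 / 647.0000 = 0.10297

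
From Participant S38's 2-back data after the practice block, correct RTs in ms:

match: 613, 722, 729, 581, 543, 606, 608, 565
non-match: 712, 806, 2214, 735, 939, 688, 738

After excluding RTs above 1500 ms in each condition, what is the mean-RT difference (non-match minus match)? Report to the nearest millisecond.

non-match: exclude 2214
M(match) = 4967/8 = 620.875
M(non-match) = 4618/6 = 769.667
Difference = 769.667 − 620.875 = 148.792 ms

149 ms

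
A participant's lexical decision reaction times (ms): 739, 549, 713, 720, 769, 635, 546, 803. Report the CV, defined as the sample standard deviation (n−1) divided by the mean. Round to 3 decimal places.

0.142

n = 8, Σ = 5474, M = 684.2500
Σ(x−M)² = 66217.500; s = √(66217.500/7) = 97.2607
CV = 97.2607 / 684.2500 = 0.14214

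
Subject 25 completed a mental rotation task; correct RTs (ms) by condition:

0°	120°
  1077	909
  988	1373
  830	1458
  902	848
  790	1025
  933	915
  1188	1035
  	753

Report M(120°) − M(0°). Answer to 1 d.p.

81.2 ms

M(0°) = 6708/7 = 958.286
M(120°) = 8316/8 = 1039.500
Difference = 1039.500 − 958.286 = 81.214 ms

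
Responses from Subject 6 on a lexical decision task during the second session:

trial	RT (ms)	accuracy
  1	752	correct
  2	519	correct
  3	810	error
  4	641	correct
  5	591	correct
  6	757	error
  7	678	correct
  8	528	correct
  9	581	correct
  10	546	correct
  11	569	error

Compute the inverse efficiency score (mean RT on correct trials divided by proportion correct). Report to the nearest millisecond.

831 ms

Correct trials (n=8): 752, 519, 641, 591, 678, 528, 581, 546
Mean correct RT = 4836/8 = 604.5000 ms
Proportion correct = 8/11
IES = 604.5000 / (8/11) = 831.188 ms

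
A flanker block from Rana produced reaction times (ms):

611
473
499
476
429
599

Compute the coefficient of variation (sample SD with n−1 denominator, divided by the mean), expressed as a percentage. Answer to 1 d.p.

14.3%

n = 6, Σ = 3087, M = 514.5000
Σ(x−M)² = 27207.500; s = √(27207.500/5) = 73.7665
CV = 73.7665 / 514.5000 = 0.14338 = 14.338%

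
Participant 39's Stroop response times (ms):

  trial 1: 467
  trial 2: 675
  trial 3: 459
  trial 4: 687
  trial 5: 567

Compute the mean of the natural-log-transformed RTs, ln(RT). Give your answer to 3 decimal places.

ln(RT): 6.1463, 6.5147, 6.1291, 6.5323, 6.3404
Σ ln(RT) = 31.6628
Mean = 31.6628/5 = 6.33256

6.333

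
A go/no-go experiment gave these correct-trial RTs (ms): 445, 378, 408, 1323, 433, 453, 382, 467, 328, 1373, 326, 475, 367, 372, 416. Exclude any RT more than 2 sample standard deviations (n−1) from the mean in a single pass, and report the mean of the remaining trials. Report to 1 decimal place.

n = 15, ΣRT = 7946, M = 529.733
Σ(x−M)² = 1575894.93; s = √(1575894.93/14) = 335.505
Cutoffs: 529.733 ± 2·335.505 → [-141.3, 1200.7]
Outside: 1323, 1373 → excluded.
Retained (n=13): Σ = 5250, mean = 5250/13 = 403.846

403.8 ms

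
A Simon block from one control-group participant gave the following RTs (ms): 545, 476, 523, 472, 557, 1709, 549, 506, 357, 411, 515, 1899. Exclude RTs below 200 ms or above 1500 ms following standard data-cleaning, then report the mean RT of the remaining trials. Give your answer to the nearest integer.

491 ms

Excluded: 1709, 1899
Retained (n=10): Σ = 4911
Mean = 4911/10 = 491.1000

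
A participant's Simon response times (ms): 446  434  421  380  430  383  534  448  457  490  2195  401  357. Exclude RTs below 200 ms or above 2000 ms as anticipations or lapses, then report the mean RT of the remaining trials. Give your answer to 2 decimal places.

Excluded: 2195
Retained (n=12): Σ = 5181
Mean = 5181/12 = 431.7500

431.75 ms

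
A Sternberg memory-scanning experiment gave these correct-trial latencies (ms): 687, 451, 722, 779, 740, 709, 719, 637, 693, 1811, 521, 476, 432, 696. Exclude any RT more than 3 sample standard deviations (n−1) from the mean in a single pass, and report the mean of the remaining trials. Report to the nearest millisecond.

636 ms

n = 14, ΣRT = 10073, M = 719.500
Σ(x−M)² = 1458009.50; s = √(1458009.50/13) = 334.895
Cutoffs: 719.500 ± 3·334.895 → [-285.2, 1724.2]
Outside: 1811 → excluded.
Retained (n=13): Σ = 8262, mean = 8262/13 = 635.538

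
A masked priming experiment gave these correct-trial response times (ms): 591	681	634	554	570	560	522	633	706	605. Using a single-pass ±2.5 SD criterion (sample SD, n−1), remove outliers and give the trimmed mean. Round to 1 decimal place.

605.6 ms

n = 10, ΣRT = 6056, M = 605.600
Σ(x−M)² = 30534.40; s = √(30534.40/9) = 58.247
Cutoffs: 605.600 ± 2.5·58.247 → [460.0, 751.2]
No RTs fall outside the cutoffs; all 10 retained. Mean = 6056/10 = 605.600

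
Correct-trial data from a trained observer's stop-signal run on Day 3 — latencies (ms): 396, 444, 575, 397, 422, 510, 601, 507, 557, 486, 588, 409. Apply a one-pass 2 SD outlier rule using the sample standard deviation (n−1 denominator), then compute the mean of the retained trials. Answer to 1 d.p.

n = 12, ΣRT = 5892, M = 491.000
Σ(x−M)² = 65118.00; s = √(65118.00/11) = 76.940
Cutoffs: 491.000 ± 2·76.940 → [337.1, 644.9]
No RTs fall outside the cutoffs; all 12 retained. Mean = 5892/12 = 491.000

491.0 ms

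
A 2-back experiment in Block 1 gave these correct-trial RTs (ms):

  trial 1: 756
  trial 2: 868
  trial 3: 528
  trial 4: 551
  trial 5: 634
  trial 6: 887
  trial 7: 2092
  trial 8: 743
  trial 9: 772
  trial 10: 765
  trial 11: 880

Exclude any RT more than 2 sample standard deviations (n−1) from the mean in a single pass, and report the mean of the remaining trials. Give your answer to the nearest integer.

n = 11, ΣRT = 9476, M = 861.455
Σ(x−M)² = 1817048.73; s = √(1817048.73/10) = 426.269
Cutoffs: 861.455 ± 2·426.269 → [8.9, 1714.0]
Outside: 2092 → excluded.
Retained (n=10): Σ = 7384, mean = 7384/10 = 738.400

738 ms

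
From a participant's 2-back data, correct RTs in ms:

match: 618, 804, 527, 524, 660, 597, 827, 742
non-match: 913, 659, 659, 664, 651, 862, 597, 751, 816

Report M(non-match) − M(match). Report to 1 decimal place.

67.8 ms

M(match) = 5299/8 = 662.375
M(non-match) = 6572/9 = 730.222
Difference = 730.222 − 662.375 = 67.847 ms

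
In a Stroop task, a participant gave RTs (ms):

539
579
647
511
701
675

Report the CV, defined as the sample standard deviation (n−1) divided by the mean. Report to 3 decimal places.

0.127

n = 6, Σ = 3652, M = 608.6667
Σ(x−M)² = 29667.333; s = √(29667.333/5) = 77.0290
CV = 77.0290 / 608.6667 = 0.12655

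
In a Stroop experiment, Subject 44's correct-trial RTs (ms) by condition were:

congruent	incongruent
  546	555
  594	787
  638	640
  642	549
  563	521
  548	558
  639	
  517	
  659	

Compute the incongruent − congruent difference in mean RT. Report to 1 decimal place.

7.7 ms

M(congruent) = 5346/9 = 594.000
M(incongruent) = 3610/6 = 601.667
Difference = 601.667 − 594.000 = 7.667 ms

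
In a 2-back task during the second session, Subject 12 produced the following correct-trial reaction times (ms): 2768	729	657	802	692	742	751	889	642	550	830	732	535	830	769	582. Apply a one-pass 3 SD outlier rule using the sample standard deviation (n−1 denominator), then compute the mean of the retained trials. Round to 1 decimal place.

715.5 ms

n = 16, ΣRT = 13500, M = 843.750
Σ(x−M)² = 4105841.00; s = √(4105841.00/15) = 523.185
Cutoffs: 843.750 ± 3·523.185 → [-725.8, 2413.3]
Outside: 2768 → excluded.
Retained (n=15): Σ = 10732, mean = 10732/15 = 715.467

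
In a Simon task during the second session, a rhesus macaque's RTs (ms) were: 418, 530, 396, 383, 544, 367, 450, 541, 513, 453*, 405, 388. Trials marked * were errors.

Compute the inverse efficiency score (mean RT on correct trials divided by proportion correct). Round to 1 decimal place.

489.4 ms

Correct trials (n=11): 418, 530, 396, 383, 544, 367, 450, 541, 513, 405, 388
Mean correct RT = 4935/11 = 448.6364 ms
Proportion correct = 11/12
IES = 448.6364 / (11/12) = 489.421 ms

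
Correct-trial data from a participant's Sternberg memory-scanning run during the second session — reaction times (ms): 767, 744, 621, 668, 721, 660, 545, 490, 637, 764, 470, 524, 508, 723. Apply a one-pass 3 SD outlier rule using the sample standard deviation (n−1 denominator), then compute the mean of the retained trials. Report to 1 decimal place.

n = 14, ΣRT = 8842, M = 631.571
Σ(x−M)² = 147635.43; s = √(147635.43/13) = 106.567
Cutoffs: 631.571 ± 3·106.567 → [311.9, 951.3]
No RTs fall outside the cutoffs; all 14 retained. Mean = 8842/14 = 631.571

631.6 ms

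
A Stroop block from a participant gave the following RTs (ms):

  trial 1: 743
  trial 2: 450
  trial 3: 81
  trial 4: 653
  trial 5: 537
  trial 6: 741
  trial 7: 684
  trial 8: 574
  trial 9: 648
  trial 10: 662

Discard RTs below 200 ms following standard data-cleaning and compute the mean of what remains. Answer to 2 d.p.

632.44 ms

Excluded: 81
Retained (n=9): Σ = 5692
Mean = 5692/9 = 632.4444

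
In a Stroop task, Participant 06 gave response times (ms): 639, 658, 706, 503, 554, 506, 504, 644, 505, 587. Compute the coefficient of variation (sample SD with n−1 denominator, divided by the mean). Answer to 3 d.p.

0.132

n = 10, Σ = 5806, M = 580.6000
Σ(x−M)² = 53064.400; s = √(53064.400/9) = 76.7857
CV = 76.7857 / 580.6000 = 0.13225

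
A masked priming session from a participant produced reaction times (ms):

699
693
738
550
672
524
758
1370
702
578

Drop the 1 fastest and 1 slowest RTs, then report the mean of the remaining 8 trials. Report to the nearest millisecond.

Sorted: 524, 550, 578, 672, 693, 699, 702, 738, 758, 1370
Drop lowest 1 (524) and highest 1 (1370)
Remaining (n=8): Σ = 5390, mean = 5390/8 = 673.750

674 ms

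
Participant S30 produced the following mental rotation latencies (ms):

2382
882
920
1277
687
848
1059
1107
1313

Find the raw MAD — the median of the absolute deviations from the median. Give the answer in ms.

Sorted: 687, 848, 882, 920, 1059, 1107, 1277, 1313, 2382 → median = 1059
|x − 1059|: 1323, 177, 139, 218, 372, 211, 0, 48, 254
Sorted deviations: 0, 48, 139, 177, 211, 218, 254, 372, 1323 → MAD = 211

211 ms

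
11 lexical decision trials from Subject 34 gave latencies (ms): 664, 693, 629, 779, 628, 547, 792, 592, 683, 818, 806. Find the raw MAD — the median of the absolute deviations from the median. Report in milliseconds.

Sorted: 547, 592, 628, 629, 664, 683, 693, 779, 792, 806, 818 → median = 683
|x − 683|: 19, 10, 54, 96, 55, 136, 109, 91, 0, 135, 123
Sorted deviations: 0, 10, 19, 54, 55, 91, 96, 109, 123, 135, 136 → MAD = 91

91 ms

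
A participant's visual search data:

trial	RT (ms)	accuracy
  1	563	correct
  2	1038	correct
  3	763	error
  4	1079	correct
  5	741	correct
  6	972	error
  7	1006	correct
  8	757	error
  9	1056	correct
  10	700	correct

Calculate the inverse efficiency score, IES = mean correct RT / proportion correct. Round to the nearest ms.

1262 ms

Correct trials (n=7): 563, 1038, 1079, 741, 1006, 1056, 700
Mean correct RT = 6183/7 = 883.2857 ms
Proportion correct = 7/10
IES = 883.2857 / (7/10) = 1261.837 ms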